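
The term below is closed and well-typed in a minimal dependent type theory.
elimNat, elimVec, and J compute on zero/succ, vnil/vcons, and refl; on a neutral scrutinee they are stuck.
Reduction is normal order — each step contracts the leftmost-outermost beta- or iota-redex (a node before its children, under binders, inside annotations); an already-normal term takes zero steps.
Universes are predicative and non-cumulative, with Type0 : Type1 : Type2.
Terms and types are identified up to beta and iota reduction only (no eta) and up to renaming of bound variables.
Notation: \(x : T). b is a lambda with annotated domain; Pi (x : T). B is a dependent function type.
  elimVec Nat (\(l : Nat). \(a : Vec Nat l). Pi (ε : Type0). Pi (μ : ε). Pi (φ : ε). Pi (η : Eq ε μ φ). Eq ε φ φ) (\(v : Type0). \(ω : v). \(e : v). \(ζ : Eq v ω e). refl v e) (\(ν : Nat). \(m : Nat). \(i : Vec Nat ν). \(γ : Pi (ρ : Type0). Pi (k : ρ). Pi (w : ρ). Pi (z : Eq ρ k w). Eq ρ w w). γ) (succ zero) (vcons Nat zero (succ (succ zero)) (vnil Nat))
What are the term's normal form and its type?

normal form:
  \(l : Type0). \(a : l). \(ε : l). \(μ : Eq l a ε). refl l ε
the term's type:
  Pi (l : Type0). Pi (a : l). Pi (ε : l). Pi (μ : Eq l a ε). Eq l ε ε


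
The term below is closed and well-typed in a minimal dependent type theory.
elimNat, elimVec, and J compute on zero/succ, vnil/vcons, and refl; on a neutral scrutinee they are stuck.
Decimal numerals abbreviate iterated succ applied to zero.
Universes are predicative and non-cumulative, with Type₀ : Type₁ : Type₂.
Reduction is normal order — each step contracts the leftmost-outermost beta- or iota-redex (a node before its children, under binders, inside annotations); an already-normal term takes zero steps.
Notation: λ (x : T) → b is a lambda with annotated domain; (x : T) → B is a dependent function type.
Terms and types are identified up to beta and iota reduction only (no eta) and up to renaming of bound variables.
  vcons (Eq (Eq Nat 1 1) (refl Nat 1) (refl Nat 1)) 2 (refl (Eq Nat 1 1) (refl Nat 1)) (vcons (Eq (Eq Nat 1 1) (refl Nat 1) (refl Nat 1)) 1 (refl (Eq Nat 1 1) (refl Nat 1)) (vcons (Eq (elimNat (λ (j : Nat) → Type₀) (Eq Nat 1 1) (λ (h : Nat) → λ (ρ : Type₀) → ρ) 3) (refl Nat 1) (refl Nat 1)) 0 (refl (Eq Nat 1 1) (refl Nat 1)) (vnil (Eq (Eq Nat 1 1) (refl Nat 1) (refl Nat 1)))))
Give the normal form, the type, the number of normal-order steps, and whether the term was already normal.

resulting normal form:
  vcons (Eq (Eq Nat 1 1) (refl Nat 1) (refl Nat 1)) 2 (refl (Eq Nat 1 1) (refl Nat 1)) (vcons (Eq (Eq Nat 1 1) (refl Nat 1) (refl Nat 1)) 1 (refl (Eq Nat 1 1) (refl Nat 1)) (vcons (Eq (Eq Nat 1 1) (refl Nat 1) (refl Nat 1)) 0 (refl (Eq Nat 1 1) (refl Nat 1)) (vnil (Eq (Eq Nat 1 1) (refl Nat 1) (refl Nat 1)))))
type:
  Vec (Eq (Eq Nat 1 1) (refl Nat 1) (refl Nat 1)) 3
reduction steps (normal order): 10
started in normal form: no
first redex: an elimNat iota-redex


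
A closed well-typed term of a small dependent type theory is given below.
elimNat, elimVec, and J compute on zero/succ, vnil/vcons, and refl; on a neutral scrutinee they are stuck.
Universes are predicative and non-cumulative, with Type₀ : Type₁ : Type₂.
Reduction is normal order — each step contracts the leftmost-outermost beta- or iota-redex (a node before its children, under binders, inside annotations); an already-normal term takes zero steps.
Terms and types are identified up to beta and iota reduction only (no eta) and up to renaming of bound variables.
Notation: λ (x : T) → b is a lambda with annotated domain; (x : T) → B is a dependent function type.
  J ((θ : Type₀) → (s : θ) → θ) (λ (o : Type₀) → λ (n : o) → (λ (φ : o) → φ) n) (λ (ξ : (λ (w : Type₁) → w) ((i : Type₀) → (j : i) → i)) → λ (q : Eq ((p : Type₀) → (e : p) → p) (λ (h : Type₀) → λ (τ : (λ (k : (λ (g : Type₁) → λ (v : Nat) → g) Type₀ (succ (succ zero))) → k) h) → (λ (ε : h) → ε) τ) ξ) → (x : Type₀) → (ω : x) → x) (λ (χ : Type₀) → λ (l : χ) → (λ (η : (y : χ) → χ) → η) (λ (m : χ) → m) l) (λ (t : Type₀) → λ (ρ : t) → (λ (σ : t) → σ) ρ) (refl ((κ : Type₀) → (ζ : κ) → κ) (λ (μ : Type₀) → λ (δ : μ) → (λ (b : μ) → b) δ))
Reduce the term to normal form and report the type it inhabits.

normal form:
  λ (θ : Type₀) → λ (s : θ) → s
the term's type:
  (θ : Type₀) → (s : θ) → θ


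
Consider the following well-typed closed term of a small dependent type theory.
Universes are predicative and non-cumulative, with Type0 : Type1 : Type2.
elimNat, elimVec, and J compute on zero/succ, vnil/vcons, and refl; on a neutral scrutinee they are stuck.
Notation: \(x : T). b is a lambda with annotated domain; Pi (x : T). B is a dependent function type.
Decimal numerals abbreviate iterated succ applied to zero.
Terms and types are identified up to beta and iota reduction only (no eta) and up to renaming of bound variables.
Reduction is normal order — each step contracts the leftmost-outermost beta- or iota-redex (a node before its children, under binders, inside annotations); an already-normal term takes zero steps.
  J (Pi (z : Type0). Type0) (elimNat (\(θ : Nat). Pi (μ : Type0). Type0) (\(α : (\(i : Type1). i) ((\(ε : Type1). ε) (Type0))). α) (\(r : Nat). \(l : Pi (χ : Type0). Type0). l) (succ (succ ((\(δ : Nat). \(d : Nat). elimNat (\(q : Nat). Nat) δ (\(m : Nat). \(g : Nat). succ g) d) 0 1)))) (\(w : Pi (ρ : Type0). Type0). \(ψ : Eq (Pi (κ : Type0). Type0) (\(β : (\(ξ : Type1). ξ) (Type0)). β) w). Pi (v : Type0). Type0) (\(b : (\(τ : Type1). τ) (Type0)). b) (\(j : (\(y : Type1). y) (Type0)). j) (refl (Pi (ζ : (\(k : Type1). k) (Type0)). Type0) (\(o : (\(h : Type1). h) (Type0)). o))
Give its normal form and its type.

reduced normal form:
  \(z : Type0). z
inferred type:
  Pi (z : Type0). Type0
observation: reduction starts at a J iota-redex, and 2 normal-order steps reach the normal form.


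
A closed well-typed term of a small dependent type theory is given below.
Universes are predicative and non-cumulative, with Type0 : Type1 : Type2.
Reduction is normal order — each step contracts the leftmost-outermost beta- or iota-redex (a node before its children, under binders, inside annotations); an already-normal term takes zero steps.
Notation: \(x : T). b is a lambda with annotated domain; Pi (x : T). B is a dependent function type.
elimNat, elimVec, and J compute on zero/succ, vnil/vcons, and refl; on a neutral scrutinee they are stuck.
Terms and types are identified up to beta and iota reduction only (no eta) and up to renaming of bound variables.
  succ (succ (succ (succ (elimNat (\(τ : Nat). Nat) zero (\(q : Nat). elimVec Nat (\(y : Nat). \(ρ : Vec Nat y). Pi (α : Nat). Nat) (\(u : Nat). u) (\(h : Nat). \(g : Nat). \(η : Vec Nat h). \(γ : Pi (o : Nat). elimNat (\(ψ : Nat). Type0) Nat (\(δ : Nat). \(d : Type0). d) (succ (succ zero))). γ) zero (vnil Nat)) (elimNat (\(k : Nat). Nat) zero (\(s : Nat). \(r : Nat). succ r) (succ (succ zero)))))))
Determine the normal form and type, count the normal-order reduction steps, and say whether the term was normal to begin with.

normal form:
  succ (succ (succ (succ zero)))
inferred type:
  Nat
reduction steps (normal order): 15
term was already normal: no
first redex: an elimVec iota-redex


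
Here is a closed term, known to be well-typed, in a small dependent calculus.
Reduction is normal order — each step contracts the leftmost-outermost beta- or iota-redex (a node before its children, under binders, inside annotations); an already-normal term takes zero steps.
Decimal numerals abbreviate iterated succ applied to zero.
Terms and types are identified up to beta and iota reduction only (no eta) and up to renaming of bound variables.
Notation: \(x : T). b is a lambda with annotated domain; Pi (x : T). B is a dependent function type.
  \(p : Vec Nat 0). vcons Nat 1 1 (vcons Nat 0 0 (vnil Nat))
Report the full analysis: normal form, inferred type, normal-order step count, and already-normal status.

normal form:
  \(p : Vec Nat 0). vcons Nat 1 1 (vcons Nat 0 0 (vnil Nat))
inferred type:
  Pi (p : Vec Nat 0). Vec Nat 2
reduction steps (normal order): 0
already normal: yes


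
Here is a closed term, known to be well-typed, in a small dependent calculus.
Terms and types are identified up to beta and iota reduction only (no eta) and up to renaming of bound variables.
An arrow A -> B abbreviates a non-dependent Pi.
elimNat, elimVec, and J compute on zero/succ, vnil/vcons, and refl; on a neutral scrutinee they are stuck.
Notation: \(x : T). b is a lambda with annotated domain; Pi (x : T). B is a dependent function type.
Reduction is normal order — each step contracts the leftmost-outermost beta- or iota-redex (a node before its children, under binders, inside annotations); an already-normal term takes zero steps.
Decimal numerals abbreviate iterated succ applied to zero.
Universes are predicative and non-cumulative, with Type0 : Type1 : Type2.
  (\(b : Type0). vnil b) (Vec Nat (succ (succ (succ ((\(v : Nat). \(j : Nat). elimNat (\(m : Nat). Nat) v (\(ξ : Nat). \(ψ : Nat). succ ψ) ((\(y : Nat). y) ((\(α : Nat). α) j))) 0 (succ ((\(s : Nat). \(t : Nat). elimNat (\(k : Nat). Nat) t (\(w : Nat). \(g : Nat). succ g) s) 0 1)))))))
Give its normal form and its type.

reduced normal form:
  vnil (Vec Nat 5)
type:
  Vec (Vec Nat 5) 0
observation: the leftmost-outermost redex is a beta-redex, and normalization takes 15 steps.


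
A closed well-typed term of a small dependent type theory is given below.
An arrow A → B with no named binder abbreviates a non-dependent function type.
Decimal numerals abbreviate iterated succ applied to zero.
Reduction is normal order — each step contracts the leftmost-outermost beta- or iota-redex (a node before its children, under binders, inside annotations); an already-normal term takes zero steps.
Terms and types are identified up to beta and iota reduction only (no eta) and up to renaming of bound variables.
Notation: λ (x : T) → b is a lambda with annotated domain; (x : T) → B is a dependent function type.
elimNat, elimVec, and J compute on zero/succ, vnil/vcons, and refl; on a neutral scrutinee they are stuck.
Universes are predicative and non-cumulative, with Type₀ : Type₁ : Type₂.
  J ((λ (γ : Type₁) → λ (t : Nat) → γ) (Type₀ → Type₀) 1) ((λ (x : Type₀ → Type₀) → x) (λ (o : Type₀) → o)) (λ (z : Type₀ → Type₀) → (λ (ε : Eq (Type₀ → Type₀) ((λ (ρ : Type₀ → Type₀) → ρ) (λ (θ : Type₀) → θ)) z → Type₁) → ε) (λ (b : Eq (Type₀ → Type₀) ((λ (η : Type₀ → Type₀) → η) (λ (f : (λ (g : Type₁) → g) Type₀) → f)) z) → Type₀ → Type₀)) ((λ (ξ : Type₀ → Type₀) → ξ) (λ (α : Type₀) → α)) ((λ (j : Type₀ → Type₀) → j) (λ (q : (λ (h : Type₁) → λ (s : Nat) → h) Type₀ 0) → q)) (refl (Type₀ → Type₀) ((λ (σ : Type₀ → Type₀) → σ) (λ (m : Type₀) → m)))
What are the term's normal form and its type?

reduced normal form:
  λ (γ : Type₀) → γ
inferred type:
  Type₀ → Type₀
observation: the leftmost-outermost redex is a J iota-redex, and normalization takes 2 steps.


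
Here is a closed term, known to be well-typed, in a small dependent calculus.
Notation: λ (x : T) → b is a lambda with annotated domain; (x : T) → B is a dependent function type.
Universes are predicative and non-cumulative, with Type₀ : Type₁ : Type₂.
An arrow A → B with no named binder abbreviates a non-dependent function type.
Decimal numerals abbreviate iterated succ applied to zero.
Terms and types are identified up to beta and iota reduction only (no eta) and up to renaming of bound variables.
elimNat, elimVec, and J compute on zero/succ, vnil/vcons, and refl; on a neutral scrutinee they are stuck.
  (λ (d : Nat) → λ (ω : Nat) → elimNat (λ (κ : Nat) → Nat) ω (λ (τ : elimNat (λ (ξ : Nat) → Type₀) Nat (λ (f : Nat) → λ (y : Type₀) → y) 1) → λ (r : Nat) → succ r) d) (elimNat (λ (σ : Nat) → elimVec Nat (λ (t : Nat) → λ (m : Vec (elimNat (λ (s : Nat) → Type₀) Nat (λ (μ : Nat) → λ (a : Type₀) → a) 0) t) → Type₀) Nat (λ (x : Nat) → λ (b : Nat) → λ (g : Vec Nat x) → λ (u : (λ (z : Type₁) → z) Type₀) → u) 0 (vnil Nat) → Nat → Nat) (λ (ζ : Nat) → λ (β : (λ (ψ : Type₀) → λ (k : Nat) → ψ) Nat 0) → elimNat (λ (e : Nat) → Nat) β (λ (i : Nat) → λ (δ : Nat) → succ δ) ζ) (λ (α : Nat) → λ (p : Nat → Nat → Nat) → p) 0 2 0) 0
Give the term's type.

the term's type:
  Nat


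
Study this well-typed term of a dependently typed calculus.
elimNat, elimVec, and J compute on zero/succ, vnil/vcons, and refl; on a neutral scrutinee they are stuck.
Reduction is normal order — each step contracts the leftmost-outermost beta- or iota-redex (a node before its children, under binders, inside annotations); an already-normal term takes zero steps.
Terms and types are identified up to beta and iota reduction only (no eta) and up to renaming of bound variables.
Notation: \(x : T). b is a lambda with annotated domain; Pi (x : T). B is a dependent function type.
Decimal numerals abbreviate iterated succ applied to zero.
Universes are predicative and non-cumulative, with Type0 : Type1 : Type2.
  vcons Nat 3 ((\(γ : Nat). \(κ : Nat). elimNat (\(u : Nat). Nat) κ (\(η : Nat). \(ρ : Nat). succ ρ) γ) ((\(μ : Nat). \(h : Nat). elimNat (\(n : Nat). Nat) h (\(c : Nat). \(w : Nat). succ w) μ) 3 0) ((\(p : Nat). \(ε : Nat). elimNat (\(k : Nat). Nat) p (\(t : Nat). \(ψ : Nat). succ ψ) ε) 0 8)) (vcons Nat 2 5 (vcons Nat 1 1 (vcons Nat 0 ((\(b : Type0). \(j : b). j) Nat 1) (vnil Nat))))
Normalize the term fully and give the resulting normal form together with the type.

normal form:
  vcons Nat 3 11 (vcons Nat 2 5 (vcons Nat 1 1 (vcons Nat 0 1 (vnil Nat))))
the term's type:
  Vec Nat 4


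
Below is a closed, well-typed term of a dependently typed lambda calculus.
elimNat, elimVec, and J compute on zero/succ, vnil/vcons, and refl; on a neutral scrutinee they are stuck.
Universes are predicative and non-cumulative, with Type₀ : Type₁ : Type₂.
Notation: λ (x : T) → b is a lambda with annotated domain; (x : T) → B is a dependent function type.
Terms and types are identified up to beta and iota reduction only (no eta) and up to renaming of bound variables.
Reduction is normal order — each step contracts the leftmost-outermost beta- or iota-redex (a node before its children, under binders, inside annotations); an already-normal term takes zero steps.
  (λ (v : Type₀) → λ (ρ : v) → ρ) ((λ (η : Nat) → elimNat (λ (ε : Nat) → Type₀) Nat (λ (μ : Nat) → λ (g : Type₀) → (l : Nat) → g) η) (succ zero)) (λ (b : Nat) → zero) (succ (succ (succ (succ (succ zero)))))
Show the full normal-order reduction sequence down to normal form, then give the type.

reduction (normal order):
  (λ (v : Type₀) → λ (ρ : v) → ρ) ((λ (η : Nat) → elimNat (λ (ε : Nat) → Type₀) Nat (λ (μ : Nat) → λ (g : Type₀) → (l : Nat) → g) η) (succ zero)) (λ (b : Nat) → zero) (succ (succ (succ (succ (succ zero)))))
  ~> (λ (v : (λ (ρ : Nat) → elimNat (λ (η : Nat) → Type₀) Nat (λ (ε : Nat) → λ (μ : Type₀) → (g : Nat) → μ) ρ) (succ zero)) → v) (λ (l : Nat) → zero) (succ (succ (succ (succ (succ zero)))))
  ~> (λ (v : Nat) → zero) (succ (succ (succ (succ (succ zero)))))
  ~> zero
type:
  Nat


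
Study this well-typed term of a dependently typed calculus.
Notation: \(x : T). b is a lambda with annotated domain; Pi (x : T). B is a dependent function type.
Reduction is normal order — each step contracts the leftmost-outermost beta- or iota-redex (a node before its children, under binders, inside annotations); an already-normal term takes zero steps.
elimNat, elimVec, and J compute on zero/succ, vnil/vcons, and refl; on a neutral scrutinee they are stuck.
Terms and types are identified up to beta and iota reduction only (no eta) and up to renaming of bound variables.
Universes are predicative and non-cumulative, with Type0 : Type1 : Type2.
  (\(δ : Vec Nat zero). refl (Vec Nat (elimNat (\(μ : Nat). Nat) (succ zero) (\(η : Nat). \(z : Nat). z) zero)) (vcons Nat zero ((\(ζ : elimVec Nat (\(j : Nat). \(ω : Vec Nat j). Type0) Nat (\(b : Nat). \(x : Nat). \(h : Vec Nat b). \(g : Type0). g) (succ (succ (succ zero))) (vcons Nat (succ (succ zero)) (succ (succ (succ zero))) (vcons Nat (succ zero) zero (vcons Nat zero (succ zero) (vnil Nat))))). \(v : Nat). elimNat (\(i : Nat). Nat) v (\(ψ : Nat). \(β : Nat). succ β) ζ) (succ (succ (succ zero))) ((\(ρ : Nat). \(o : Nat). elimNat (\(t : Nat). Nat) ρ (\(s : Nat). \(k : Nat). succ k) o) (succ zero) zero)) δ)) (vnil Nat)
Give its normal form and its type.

resulting normal form:
  refl (Vec Nat (succ zero)) (vcons Nat zero (succ (succ (succ (succ zero)))) (vnil Nat))
the term's type:
  Eq (Vec Nat (succ zero)) (vcons Nat zero (succ (succ (succ (succ zero)))) (vnil Nat)) (vcons Nat zero (succ (succ (succ (succ zero)))) (vnil Nat))
observation: normalization takes exactly 17 steps under the normal-order strategy.


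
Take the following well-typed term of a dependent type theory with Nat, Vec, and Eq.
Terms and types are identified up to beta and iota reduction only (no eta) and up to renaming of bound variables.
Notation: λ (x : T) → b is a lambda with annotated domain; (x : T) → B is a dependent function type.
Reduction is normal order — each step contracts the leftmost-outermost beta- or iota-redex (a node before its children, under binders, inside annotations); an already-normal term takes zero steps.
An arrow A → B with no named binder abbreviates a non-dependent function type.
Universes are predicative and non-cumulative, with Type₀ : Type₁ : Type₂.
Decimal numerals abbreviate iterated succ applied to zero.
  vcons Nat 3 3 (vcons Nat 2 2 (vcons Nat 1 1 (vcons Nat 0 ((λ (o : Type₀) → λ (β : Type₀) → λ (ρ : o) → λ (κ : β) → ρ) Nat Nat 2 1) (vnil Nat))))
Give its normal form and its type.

normal form:
  vcons Nat 3 3 (vcons Nat 2 2 (vcons Nat 1 1 (vcons Nat 0 2 (vnil Nat))))
the term's type:
  Vec Nat 4


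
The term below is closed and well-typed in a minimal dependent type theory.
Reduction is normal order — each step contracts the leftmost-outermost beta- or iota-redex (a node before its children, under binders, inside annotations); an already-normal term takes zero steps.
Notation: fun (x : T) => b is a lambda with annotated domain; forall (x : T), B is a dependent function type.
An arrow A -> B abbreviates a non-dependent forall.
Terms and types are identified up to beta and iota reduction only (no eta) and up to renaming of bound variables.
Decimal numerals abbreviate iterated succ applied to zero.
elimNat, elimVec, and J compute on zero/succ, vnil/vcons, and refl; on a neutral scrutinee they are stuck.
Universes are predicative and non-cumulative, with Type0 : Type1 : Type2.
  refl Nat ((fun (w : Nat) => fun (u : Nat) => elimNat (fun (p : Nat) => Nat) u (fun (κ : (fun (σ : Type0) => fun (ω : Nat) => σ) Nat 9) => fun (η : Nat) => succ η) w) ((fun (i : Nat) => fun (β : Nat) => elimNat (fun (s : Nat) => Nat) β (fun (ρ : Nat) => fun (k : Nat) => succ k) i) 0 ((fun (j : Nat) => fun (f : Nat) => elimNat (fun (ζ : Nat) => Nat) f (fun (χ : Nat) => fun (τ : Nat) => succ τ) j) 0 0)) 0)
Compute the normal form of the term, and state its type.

reduced normal form:
  refl Nat 0
type:
  Eq Nat 0 0
observation: the leftmost-outermost redex is a beta-redex, and normalization takes 11 steps.


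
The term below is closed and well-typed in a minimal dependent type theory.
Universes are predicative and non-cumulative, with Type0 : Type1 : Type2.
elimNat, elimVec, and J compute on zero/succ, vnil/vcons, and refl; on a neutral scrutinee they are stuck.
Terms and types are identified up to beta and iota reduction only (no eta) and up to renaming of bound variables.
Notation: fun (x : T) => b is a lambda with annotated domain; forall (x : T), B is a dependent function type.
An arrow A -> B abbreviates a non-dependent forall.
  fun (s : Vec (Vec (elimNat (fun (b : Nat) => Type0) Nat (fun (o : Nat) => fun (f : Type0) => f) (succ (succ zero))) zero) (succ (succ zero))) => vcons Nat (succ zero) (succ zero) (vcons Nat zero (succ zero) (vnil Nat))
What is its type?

type:
  Vec (Vec Nat zero) (succ (succ zero)) -> Vec Nat (succ (succ zero))


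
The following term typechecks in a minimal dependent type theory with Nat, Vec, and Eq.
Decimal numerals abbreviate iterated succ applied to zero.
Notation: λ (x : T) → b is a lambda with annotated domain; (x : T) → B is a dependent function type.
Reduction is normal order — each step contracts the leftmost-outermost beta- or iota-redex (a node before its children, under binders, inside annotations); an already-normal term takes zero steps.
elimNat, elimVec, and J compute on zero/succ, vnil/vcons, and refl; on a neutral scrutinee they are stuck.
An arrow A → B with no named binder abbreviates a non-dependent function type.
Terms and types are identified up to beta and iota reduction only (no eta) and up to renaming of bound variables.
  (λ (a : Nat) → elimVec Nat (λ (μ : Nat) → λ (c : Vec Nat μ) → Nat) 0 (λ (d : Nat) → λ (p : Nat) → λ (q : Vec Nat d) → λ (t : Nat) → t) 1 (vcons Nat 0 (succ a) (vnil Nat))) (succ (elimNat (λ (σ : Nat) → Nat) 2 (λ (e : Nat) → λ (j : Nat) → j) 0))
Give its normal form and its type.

resulting normal form:
  0
the term's type:
  Nat
observation: the first redex contracted is a beta-redex; the normal form is reached in 7 normal-order steps.


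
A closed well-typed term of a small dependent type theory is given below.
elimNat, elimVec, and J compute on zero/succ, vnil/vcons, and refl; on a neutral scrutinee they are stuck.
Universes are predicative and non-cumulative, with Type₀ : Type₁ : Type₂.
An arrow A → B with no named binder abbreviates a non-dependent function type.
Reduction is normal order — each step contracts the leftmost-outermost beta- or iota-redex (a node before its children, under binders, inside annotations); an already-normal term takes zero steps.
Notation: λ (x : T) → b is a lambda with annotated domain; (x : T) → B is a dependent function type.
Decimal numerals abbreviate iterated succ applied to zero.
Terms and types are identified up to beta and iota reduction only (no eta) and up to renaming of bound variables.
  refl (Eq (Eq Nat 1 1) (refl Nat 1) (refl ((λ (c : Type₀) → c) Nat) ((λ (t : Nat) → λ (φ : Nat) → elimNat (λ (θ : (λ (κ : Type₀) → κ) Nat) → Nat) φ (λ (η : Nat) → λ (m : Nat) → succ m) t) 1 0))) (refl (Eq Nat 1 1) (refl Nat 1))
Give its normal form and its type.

normal form:
  refl (Eq (Eq Nat 1 1) (refl Nat 1) (refl Nat 1)) (refl (Eq Nat 1 1) (refl Nat 1))
inferred type:
  Eq (Eq (Eq Nat 1 1) (refl Nat 1) (refl Nat 1)) (refl (Eq Nat 1 1) (refl Nat 1)) (refl (Eq Nat 1 1) (refl Nat 1))
observation: the term reaches its normal form after 7 normal-order steps.


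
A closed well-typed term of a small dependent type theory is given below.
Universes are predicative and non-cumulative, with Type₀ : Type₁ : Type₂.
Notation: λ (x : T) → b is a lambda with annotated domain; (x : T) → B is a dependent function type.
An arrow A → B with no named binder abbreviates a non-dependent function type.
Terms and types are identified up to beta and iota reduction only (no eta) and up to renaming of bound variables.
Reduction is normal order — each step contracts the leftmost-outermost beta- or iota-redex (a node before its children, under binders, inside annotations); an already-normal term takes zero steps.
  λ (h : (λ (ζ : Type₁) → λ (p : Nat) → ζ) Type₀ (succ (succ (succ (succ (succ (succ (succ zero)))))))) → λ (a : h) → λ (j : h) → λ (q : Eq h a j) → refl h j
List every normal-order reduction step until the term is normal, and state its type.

normal-order reduction sequence:
  λ (h : (λ (ζ : Type₁) → λ (p : Nat) → ζ) Type₀ (succ (succ (succ (succ (succ (succ (succ zero)))))))) → λ (a : h) → λ (j : h) → λ (q : Eq h a j) → refl h j
  ~> λ (h : (λ (ζ : Nat) → Type₀) (succ (succ (succ (succ (succ (succ (succ zero)))))))) → λ (p : h) → λ (a : h) → λ (j : Eq h p a) → refl h a
  ~> λ (h : Type₀) → λ (ζ : h) → λ (p : h) → λ (a : Eq h ζ p) → refl h p
type:
  (h : Type₀) → (ζ : h) → (p : h) → Eq h ζ p → Eq h p p


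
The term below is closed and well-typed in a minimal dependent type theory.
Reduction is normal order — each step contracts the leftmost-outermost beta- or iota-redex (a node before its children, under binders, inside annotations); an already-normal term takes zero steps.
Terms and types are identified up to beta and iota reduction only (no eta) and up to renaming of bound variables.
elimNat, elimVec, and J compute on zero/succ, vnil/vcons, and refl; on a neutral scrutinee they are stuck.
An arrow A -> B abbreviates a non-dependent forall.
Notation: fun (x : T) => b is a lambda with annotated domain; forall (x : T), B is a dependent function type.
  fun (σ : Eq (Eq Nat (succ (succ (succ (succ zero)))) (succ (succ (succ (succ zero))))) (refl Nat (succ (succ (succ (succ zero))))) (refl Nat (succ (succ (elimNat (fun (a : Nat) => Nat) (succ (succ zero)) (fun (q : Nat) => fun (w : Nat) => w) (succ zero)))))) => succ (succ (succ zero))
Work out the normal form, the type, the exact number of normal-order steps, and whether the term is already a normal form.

normal form:
  fun (σ : Eq (Eq Nat (succ (succ (succ (succ zero)))) (succ (succ (succ (succ zero))))) (refl Nat (succ (succ (succ (succ zero))))) (refl Nat (succ (succ (succ (succ zero)))))) => succ (succ (succ zero))
type:
  Eq (Eq Nat (succ (succ (succ (succ zero)))) (succ (succ (succ (succ zero))))) (refl Nat (succ (succ (succ (succ zero))))) (refl Nat (succ (succ (succ (succ zero))))) -> Nat
reduction steps (normal order): 4
started in normal form: no
first redex: an elimNat iota-redex


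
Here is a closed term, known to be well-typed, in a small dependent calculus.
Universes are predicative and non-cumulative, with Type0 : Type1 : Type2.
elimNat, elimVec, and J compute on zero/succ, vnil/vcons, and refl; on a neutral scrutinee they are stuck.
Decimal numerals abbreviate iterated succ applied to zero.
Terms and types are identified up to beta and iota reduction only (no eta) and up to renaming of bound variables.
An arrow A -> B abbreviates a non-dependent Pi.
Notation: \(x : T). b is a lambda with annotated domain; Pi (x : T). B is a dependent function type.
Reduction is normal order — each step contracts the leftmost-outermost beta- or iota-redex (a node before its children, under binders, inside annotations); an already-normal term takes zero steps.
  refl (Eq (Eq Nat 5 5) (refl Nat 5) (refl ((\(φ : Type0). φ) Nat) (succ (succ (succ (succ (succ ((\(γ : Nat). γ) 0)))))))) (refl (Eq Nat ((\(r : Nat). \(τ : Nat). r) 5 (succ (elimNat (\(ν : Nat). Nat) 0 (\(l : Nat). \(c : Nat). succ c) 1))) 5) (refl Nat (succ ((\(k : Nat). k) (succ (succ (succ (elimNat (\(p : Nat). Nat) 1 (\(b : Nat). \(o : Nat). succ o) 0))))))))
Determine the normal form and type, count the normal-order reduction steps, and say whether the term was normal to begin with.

resulting normal form:
  refl (Eq (Eq Nat 5 5) (refl Nat 5) (refl Nat 5)) (refl (Eq Nat 5 5) (refl Nat 5))
the term's type:
  Eq (Eq (Eq Nat 5 5) (refl Nat 5) (refl Nat 5)) (refl (Eq Nat 5 5) (refl Nat 5)) (refl (Eq Nat 5 5) (refl Nat 5))
normal-order step count: 6
term was already normal: no
first contracted redex: a beta-redex


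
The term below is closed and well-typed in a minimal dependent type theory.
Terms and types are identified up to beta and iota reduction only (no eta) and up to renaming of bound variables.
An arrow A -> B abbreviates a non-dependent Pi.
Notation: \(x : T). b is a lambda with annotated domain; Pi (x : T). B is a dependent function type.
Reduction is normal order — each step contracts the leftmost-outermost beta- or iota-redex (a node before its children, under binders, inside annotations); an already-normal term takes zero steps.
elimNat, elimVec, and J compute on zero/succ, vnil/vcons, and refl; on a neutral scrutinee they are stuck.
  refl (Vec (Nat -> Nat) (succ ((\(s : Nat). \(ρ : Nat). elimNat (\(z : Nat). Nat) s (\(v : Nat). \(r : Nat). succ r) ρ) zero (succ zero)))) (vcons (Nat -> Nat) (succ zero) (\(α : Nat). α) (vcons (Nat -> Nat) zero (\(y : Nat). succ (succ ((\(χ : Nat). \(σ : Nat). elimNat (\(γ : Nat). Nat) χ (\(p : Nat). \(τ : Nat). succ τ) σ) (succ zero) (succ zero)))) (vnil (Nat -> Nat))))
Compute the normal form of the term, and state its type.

normal form:
  refl (Vec (Nat -> Nat) (succ (succ zero))) (vcons (Nat -> Nat) (succ zero) (\(s : Nat). s) (vcons (Nat -> Nat) zero (\(ρ : Nat). succ (succ (succ (succ zero)))) (vnil (Nat -> Nat))))
type:
  Eq (Vec (Nat -> Nat) (succ (succ zero))) (vcons (Nat -> Nat) (succ zero) (\(s : Nat). s) (vcons (Nat -> Nat) zero (\(ρ : Nat). succ (succ (succ (succ zero)))) (vnil (Nat -> Nat)))) (vcons (Nat -> Nat) (succ zero) (\(z : Nat). z) (vcons (Nat -> Nat) zero (\(v : Nat). succ (succ (succ (succ zero)))) (vnil (Nat -> Nat))))


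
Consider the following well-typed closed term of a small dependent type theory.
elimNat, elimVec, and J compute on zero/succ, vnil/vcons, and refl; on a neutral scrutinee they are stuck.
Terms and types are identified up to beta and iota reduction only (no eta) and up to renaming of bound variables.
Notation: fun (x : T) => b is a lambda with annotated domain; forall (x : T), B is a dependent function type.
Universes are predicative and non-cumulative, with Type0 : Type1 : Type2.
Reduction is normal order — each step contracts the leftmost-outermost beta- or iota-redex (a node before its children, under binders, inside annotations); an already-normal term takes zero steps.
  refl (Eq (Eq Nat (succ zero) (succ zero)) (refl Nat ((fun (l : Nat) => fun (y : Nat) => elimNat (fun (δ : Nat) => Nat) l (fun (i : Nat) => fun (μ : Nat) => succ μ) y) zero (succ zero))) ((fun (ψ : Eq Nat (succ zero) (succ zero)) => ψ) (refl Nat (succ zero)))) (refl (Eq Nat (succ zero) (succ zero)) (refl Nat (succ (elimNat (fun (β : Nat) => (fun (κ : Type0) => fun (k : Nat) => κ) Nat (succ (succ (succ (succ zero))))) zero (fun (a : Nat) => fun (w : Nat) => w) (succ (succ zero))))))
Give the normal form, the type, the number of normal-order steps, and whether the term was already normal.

resulting normal form:
  refl (Eq (Eq Nat (succ zero) (succ zero)) (refl Nat (succ zero)) (refl Nat (succ zero))) (refl (Eq Nat (succ zero) (succ zero)) (refl Nat (succ zero)))
inferred type:
  Eq (Eq (Eq Nat (succ zero) (succ zero)) (refl Nat (succ zero)) (refl Nat (succ zero))) (refl (Eq Nat (succ zero) (succ zero)) (refl Nat (succ zero))) (refl (Eq Nat (succ zero) (succ zero)) (refl Nat (succ zero)))
steps to reach normal form (normal order): 14
started in normal form: no
first redex: a beta-redex


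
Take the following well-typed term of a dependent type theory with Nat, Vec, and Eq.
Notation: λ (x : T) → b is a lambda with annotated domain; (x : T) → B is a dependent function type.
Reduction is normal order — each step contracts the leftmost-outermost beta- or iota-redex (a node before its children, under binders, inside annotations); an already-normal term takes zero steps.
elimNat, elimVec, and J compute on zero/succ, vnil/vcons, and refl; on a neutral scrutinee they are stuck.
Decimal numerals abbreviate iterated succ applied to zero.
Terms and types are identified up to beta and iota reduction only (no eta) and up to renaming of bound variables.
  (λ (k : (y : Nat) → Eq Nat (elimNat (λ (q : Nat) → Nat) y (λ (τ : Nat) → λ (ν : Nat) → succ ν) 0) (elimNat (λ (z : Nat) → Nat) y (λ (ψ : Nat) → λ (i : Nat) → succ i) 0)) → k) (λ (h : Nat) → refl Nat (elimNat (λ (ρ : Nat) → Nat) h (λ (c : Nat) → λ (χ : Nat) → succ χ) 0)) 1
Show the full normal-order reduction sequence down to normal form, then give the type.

normal-order reduction:
  (λ (k : (y : Nat) → Eq Nat (elimNat (λ (q : Nat) → Nat) y (λ (τ : Nat) → λ (ν : Nat) → succ ν) 0) (elimNat (λ (z : Nat) → Nat) y (λ (ψ : Nat) → λ (i : Nat) → succ i) 0)) → k) (λ (h : Nat) → refl Nat (elimNat (λ (ρ : Nat) → Nat) h (λ (c : Nat) → λ (χ : Nat) → succ χ) 0)) 1
  ~> (λ (k : Nat) → refl Nat (elimNat (λ (y : Nat) → Nat) k (λ (q : Nat) → λ (τ : Nat) → succ τ) 0)) 1
  ~> refl Nat (elimNat (λ (k : Nat) → Nat) 1 (λ (y : Nat) → λ (q : Nat) → succ q) 0)
  ~> refl Nat 1
the term's type:
  Eq Nat 1 1


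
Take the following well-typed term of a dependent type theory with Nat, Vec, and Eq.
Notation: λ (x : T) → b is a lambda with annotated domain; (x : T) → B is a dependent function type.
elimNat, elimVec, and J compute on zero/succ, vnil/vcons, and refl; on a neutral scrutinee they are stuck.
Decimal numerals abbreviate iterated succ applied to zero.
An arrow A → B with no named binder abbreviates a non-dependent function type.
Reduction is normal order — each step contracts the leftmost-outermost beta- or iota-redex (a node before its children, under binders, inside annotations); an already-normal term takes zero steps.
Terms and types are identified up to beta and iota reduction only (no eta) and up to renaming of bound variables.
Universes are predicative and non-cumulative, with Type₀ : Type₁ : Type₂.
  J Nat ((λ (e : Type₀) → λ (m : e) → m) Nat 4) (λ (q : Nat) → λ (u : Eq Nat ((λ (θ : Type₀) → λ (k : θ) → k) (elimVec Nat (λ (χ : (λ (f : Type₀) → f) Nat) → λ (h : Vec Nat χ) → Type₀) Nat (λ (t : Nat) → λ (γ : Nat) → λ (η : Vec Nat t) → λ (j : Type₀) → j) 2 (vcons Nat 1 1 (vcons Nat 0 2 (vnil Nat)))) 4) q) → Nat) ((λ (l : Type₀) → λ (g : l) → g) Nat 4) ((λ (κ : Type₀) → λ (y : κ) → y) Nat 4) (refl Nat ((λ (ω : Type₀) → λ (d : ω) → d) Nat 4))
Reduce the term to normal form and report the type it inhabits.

reduced normal form:
  4
type:
  Nat
observation: reduction starts at a J iota-redex, and 3 normal-order steps reach the normal form.


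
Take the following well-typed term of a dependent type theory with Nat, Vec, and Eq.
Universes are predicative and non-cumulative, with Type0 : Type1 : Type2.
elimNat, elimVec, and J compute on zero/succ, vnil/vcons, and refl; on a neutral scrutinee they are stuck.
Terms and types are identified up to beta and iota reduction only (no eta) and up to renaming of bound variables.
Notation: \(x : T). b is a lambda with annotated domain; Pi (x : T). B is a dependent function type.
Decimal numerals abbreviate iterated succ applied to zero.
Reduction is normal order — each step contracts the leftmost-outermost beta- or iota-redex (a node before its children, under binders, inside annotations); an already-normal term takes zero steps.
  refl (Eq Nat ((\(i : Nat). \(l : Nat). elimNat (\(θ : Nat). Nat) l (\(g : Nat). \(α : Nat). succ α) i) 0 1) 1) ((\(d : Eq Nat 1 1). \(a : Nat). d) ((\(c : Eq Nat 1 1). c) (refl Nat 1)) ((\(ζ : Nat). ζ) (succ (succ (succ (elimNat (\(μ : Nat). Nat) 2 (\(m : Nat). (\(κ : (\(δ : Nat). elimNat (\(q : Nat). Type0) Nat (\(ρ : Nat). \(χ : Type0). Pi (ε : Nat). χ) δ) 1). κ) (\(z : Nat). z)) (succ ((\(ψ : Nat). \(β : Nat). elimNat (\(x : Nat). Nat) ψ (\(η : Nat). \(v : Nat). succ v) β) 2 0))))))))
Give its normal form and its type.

resulting normal form:
  refl (Eq Nat 1 1) (refl Nat 1)
inferred type:
  Eq (Eq Nat 1 1) (refl Nat 1) (refl Nat 1)
observation: the term reaches its normal form after 6 normal-order steps.


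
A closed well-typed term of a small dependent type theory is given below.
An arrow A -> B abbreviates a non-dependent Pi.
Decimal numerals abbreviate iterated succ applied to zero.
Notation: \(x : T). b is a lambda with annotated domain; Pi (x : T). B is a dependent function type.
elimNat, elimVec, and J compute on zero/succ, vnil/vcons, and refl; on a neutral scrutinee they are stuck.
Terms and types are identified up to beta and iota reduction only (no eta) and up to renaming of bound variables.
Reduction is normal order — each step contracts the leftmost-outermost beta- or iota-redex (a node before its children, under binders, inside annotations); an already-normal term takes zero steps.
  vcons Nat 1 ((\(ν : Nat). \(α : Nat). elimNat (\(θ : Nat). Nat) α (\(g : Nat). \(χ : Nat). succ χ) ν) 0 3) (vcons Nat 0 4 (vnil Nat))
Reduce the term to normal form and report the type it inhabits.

reduced normal form:
  vcons Nat 1 3 (vcons Nat 0 4 (vnil Nat))
the term's type:
  Vec Nat 2
observation: the first redex contracted is a beta-redex; the normal form is reached in 3 normal-order steps.


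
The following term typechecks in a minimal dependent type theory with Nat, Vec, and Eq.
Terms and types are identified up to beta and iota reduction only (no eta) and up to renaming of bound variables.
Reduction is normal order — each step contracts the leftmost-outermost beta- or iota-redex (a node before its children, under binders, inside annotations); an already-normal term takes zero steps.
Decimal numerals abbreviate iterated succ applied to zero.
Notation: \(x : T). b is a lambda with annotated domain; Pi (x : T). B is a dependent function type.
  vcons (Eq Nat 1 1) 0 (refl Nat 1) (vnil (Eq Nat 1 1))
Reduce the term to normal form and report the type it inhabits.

normal form:
  vcons (Eq Nat 1 1) 0 (refl Nat 1) (vnil (Eq Nat 1 1))
the term's type:
  Vec (Eq Nat 1 1) 1


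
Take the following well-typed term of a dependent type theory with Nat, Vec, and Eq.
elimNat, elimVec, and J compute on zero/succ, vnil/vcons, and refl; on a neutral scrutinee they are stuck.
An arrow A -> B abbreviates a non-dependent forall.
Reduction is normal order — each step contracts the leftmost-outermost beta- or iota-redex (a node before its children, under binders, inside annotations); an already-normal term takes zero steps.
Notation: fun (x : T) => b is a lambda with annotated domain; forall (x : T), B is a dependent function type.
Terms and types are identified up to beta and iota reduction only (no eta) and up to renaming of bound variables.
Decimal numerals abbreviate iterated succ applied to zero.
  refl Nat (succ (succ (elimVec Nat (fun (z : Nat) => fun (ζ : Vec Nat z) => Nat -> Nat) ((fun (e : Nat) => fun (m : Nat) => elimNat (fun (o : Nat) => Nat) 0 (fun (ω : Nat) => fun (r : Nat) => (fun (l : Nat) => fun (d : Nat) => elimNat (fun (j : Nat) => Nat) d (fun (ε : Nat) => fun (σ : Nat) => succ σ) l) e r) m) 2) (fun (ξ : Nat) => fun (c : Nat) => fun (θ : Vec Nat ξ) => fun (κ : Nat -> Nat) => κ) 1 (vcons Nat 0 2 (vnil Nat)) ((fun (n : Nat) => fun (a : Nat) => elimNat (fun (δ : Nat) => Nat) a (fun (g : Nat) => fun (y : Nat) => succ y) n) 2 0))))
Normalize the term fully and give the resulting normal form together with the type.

normal form:
  refl Nat 6
the term's type:
  Eq Nat 6 6


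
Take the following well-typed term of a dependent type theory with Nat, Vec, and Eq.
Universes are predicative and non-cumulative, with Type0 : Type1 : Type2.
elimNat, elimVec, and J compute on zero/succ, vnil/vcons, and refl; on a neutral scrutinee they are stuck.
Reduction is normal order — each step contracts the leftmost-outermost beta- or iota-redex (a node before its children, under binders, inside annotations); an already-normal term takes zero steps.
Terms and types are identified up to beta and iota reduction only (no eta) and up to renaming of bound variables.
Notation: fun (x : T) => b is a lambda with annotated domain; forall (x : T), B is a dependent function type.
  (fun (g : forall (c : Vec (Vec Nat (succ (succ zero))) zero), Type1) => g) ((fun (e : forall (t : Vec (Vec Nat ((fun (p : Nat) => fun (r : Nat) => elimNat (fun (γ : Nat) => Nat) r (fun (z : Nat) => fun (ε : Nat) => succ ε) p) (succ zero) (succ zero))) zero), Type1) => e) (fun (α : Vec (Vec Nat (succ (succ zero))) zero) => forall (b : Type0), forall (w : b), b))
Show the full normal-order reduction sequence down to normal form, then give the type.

normal-order reduction:
  (fun (g : forall (c : Vec (Vec Nat (succ (succ zero))) zero), Type1) => g) ((fun (e : forall (t : Vec (Vec Nat ((fun (p : Nat) => fun (r : Nat) => elimNat (fun (γ : Nat) => Nat) r (fun (z : Nat) => fun (ε : Nat) => succ ε) p) (succ zero) (succ zero))) zero), Type1) => e) (fun (α : Vec (Vec Nat (succ (succ zero))) zero) => forall (b : Type0), forall (w : b), b))
  ~> (fun (g : forall (c : Vec (Vec Nat ((fun (e : Nat) => fun (t : Nat) => elimNat (fun (p : Nat) => Nat) t (fun (r : Nat) => fun (γ : Nat) => succ γ) e) (succ zero) (succ zero))) zero), Type1) => g) (fun (z : Vec (Vec Nat (succ (succ zero))) zero) => forall (ε : Type0), forall (α : ε), ε)
  ~> fun (g : Vec (Vec Nat (succ (succ zero))) zero) => forall (c : Type0), forall (e : c), c
inferred type:
  forall (g : Vec (Vec Nat (succ (succ zero))) zero), Type1
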